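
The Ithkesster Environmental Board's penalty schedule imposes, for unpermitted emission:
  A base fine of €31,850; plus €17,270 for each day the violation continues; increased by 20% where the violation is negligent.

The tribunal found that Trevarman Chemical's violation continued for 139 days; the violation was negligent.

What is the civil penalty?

Per-day component: 139 × €17,270 = €2,400,530
Base plus per-day: €31,850 + €2,400,530 = €2,432,380
Enhancement: 20% of €2,432,380 = €486,476
Enhanced fine: €2,432,380 + €486,476 = €2,918,856

€2,918,856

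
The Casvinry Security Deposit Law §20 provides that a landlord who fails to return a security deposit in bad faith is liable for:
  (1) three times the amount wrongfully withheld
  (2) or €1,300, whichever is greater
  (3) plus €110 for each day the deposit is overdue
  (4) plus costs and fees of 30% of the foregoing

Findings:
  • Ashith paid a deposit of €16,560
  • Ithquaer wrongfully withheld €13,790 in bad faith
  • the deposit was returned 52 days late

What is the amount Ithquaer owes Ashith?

Trebled: 3 × €13,790 = €41,370
Minimum €1,300: €41,370 meets the minimum, no increase.
Late-return penalty: 52 × €110 = €5,720
Damages plus late penalty: €41,370 + €5,720 = €47,090
Costs and fees: 30% of €47,090 = €14,127
Total recovery: €47,090 + €14,127 = €61,217

€61,217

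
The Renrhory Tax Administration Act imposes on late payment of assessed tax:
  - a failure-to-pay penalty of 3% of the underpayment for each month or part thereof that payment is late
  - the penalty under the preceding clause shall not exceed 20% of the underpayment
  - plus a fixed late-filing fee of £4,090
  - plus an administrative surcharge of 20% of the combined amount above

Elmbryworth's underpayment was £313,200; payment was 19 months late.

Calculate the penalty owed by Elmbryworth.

Accrued rate: 3% × 19 = 57%, capped at 20% → 20%
Failure-to-pay penalty: 20% of £313,200 = £62,640
Penalty before surcharge: £62,640 + £4,090 = £66,730
Administrative surcharge: 20% of £66,730 = £13,346
Total penalty: £66,730 + £13,346 = £80,076

£80,076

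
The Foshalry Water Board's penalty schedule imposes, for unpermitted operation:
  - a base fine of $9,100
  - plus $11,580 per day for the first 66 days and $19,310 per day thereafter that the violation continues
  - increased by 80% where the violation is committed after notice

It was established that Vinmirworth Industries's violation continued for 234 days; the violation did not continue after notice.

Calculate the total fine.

First 66 days: 66 × $11,580 = $764,280
Remaining days: (234 − 66) × $19,310 = $3,244,080
Per-day component: $764,280 + $3,244,080 = $4,008,360
Base plus per-day: $9,100 + $4,008,360 = $4,017,460
The violation did not continue after notice: no 80% increase.

$4,017,460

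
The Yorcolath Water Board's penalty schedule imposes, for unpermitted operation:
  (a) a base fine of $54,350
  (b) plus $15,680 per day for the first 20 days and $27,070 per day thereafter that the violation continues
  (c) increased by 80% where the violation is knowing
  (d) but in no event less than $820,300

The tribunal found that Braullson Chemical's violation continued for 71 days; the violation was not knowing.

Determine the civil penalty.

$1,748,520

First 20 days: 20 × $15,680 = $313,600
Remaining days: (71 − 20) × $27,070 = $1,380,570
Per-day component: $313,600 + $1,380,570 = $1,694,170
Base plus per-day: $54,350 + $1,694,170 = $1,748,520
The violation was not knowing: no 80% increase.
Minimum $820,300: $1,748,520 meets the minimum, no increase.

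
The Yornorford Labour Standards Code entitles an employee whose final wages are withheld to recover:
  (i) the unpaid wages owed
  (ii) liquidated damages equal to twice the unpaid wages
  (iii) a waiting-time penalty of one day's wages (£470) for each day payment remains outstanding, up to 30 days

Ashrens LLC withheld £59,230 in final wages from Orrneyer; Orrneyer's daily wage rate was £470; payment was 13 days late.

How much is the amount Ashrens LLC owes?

£183,800

Doubled: 2 × £59,230 = £118,460
Penalty days: min(13, 30) = 13
Waiting-time penalty: 13 × £470 = £6,110
Total award: £59,230 + £118,460 + £6,110 = £183,800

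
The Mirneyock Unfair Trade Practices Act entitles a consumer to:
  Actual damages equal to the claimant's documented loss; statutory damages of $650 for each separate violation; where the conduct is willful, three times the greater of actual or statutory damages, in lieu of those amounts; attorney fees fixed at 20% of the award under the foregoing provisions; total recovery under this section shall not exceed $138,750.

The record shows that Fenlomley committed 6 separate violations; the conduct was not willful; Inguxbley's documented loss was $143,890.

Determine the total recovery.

Statutory damages: 6 × $650 = $3,900
Conduct not willful: the in-lieu enhancement does not apply.
Actual plus statutory damages: $143,890 + $3,900 = $147,790
Attorney fees: 20% of $147,790 = $29,558
Total before cap: $147,790 + $29,558 = $177,348
Cap at $138,750: $177,348 exceeds the cap → $138,750

Total recovery: $138,750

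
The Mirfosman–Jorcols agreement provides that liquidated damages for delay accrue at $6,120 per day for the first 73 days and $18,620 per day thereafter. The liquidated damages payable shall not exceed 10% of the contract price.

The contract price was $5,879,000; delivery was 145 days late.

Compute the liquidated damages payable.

First 73 days: 73 × $6,120 = $446,760
Remaining days: (145 − 73) × $18,620 = $1,340,640
Accrued per-day damages: $446,760 + $1,340,640 = $1,787,400
Cap: 10% of $5,879,000 = $587,900
Cap at $587,900: $1,787,400 exceeds the cap → $587,900

$587,900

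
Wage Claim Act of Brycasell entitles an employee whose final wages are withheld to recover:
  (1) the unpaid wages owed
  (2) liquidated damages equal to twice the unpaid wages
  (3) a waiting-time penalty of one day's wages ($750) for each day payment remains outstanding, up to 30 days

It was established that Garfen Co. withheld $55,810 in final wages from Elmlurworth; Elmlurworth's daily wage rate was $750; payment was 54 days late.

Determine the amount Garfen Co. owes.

Doubled: 2 × $55,810 = $111,620
Penalty days: min(54, 30) = 30
Waiting-time penalty: 30 × $750 = $22,500
Total award: $55,810 + $111,620 + $22,500 = $189,930

$189,930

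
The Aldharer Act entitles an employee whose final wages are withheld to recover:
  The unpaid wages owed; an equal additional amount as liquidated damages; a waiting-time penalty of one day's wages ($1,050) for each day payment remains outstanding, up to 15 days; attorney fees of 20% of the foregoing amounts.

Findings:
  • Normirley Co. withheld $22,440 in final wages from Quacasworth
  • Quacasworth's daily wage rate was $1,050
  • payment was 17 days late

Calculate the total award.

Total award: $72,756

Liquidated damages (equal amount): $22,440
Penalty days: min(17, 15) = 15
Waiting-time penalty: 15 × $1,050 = $15,750
Subtotal: $22,440 + $22,440 + $15,750 = $60,630
Attorney fees: 20% of $60,630 = $12,126
Total award: $60,630 + $12,126 = $72,756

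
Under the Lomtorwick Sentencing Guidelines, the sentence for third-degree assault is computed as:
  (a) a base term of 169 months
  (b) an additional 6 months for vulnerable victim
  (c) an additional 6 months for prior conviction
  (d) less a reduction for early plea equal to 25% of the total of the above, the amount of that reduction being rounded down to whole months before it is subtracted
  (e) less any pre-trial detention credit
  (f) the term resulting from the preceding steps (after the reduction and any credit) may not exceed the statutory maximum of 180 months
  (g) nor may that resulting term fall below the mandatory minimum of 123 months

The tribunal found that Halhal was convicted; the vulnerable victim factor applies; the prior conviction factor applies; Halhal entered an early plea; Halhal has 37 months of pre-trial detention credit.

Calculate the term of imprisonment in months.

Sentence: 123 months

Vulnerable victim enhancement: +6 months
Prior conviction enhancement: +6 months
Adjusted term: 169 months + 6 months + 6 months = 181 months
Early plea reduction: 25% of 181 months = 45 months (rounded down)
After reduction: 181 − 45 = 136 months
Less pre-trial detention credit: 136 months − 37 months = 99 months
Cap at 180 months: 99 months is within the cap, no reduction.
Minimum 123 months: 99 months is below the minimum → 123 months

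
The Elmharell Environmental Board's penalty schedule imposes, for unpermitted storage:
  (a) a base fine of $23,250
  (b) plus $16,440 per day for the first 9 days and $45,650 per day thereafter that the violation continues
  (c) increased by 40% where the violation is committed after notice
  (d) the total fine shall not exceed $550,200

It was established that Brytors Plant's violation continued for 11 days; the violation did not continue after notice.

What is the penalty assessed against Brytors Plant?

First 9 days: 9 × $16,440 = $147,960
Remaining days: (11 − 9) × $45,650 = $91,300
Per-day component: $147,960 + $91,300 = $239,260
Base plus per-day: $23,250 + $239,260 = $262,510
The violation did not continue after notice: no 40% increase.
Cap at $550,200: $262,510 is within the cap, no reduction.

$262,510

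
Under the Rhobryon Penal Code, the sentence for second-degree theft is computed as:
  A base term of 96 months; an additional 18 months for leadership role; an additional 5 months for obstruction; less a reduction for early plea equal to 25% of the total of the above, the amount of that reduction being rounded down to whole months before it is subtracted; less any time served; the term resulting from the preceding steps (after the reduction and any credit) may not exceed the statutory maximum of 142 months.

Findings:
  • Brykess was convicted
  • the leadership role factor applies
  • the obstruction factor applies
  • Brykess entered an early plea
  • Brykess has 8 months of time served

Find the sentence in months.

Leadership role enhancement: +18 months
Obstruction enhancement: +5 months
Adjusted term: 96 months + 18 months + 5 months = 119 months
Early plea reduction: 25% of 119 months = 29 months (rounded down)
After reduction: 119 − 29 = 90 months
Less time served: 90 months − 8 months = 82 months
Cap at 142 months: 82 months is within the cap, no reduction.

Sentence: 82 months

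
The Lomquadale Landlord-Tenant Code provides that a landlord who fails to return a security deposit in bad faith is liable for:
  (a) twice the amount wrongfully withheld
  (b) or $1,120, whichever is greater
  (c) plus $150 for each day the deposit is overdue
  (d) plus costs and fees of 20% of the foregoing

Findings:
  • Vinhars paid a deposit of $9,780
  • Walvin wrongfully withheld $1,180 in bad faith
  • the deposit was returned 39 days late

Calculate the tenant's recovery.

$9,852

Doubled: 2 × $1,180 = $2,360
Minimum $1,120: $2,360 meets the minimum, no increase.
Late-return penalty: 39 × $150 = $5,850
Damages plus late penalty: $2,360 + $5,850 = $8,210
Costs and fees: 20% of $8,210 = $1,642
Total recovery: $8,210 + $1,642 = $9,852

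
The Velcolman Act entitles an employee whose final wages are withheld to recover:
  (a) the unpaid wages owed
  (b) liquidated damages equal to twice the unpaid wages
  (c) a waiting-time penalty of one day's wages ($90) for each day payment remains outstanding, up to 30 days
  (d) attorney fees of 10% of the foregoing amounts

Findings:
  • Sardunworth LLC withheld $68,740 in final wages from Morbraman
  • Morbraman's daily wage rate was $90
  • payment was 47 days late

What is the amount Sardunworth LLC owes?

Total award: $229,812

Doubled: 2 × $68,740 = $137,480
Penalty days: min(47, 30) = 30
Waiting-time penalty: 30 × $90 = $2,700
Subtotal: $68,740 + $137,480 + $2,700 = $208,920
Attorney fees: 10% of $208,920 = $20,892
Total award: $208,920 + $20,892 = $229,812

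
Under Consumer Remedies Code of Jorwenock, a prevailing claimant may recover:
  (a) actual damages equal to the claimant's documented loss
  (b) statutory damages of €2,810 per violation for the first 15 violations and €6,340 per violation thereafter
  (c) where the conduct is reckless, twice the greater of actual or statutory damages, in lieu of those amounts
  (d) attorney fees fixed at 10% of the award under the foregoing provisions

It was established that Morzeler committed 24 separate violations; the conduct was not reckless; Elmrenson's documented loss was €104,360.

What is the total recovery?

€223,927

First 15 violations: 15 × €2,810 = €42,150
Remaining violations: (24 − 15) × €6,340 = €57,060
Statutory damages: €42,150 + €57,060 = €99,210
Conduct not reckless: the in-lieu enhancement does not apply.
Actual plus statutory damages: €104,360 + €99,210 = €203,570
Attorney fees: 10% of €203,570 = €20,357
Total recovery: €203,570 + €20,357 = €223,927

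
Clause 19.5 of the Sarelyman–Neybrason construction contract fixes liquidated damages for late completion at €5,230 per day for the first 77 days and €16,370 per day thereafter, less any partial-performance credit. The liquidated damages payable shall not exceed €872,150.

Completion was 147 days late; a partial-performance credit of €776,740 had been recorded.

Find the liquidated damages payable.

Liquidated damages: €771,870

First 77 days: 77 × €5,230 = €402,710
Remaining days: (147 − 77) × €16,370 = €1,145,900
Accrued per-day damages: €402,710 + €1,145,900 = €1,548,610
Less partial-performance credit: €1,548,610 − €776,740 = €771,870
Cap at €872,150: €771,870 is within the cap, no reduction.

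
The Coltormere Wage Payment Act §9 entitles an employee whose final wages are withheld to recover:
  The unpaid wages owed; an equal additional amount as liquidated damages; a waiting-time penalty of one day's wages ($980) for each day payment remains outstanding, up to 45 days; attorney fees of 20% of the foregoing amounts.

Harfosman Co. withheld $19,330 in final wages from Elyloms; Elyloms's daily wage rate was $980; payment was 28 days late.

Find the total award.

$79,320

Liquidated damages (equal amount): $19,330
Penalty days: min(28, 45) = 28
Waiting-time penalty: 28 × $980 = $27,440
Subtotal: $19,330 + $19,330 + $27,440 = $66,100
Attorney fees: 20% of $66,100 = $13,220
Total award: $66,100 + $13,220 = $79,320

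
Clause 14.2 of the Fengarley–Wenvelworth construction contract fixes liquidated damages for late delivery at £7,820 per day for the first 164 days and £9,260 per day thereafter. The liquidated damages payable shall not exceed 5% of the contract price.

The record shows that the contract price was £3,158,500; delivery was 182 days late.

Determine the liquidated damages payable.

First 164 days: 164 × £7,820 = £1,282,480
Remaining days: (182 − 164) × £9,260 = £166,680
Accrued per-day damages: £1,282,480 + £166,680 = £1,449,160
Cap: 5% of £3,158,500 = £157,925
Cap at £157,925: £1,449,160 exceeds the cap → £157,925

Liquidated damages: £157,925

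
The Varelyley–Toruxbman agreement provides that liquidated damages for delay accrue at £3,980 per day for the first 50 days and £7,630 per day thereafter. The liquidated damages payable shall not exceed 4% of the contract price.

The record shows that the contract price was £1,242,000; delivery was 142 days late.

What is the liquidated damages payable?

£49,680

First 50 days: 50 × £3,980 = £199,000
Remaining days: (142 − 50) × £7,630 = £701,960
Accrued per-day damages: £199,000 + £701,960 = £900,960
Cap: 4% of £1,242,000 = £49,680
Cap at £49,680: £900,960 exceeds the cap → £49,680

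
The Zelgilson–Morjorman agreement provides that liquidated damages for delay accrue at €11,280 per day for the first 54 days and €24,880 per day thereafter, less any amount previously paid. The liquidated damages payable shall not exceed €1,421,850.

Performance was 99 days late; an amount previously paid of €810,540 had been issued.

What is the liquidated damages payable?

€918,180

First 54 days: 54 × €11,280 = €609,120
Remaining days: (99 − 54) × €24,880 = €1,119,600
Accrued per-day damages: €609,120 + €1,119,600 = €1,728,720
Less amount previously paid: €1,728,720 − €810,540 = €918,180
Cap at €1,421,850: €918,180 is within the cap, no reduction.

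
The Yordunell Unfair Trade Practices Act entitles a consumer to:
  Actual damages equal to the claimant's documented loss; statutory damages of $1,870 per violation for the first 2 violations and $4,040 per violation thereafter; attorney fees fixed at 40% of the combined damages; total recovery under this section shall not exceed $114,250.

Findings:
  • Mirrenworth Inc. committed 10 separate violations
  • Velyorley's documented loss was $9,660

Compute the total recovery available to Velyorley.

$64,008

First 2 violations: 2 × $1,870 = $3,740
Remaining violations: (10 − 2) × $4,040 = $32,320
Statutory damages: $3,740 + $32,320 = $36,060
Combined damages: $9,660 + $36,060 = $45,720
Attorney fees: 40% of $45,720 = $18,288
Total before cap: $45,720 + $18,288 = $64,008
Cap at $114,250: $64,008 is within the cap, no reduction.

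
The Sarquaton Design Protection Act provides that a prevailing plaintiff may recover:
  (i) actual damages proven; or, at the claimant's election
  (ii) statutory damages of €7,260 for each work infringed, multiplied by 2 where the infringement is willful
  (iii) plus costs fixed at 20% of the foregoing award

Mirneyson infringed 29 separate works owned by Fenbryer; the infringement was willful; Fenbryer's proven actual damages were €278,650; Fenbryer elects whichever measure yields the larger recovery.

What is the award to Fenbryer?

€505,296

Statutory damages: 29 × €7,260 = €210,540
Doubled: 2 × €210,540 = €421,080
Greater of actual damages (€278,650) or enhanced statutory damages (€421,080): €421,080
Costs: 20% of €421,080 = €84,216
Award plus costs: €421,080 + €84,216 = €505,296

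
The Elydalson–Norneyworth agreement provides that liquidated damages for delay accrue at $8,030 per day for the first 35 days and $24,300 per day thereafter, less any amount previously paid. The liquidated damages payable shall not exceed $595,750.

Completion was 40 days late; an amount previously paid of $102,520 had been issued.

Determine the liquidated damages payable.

First 35 days: 35 × $8,030 = $281,050
Remaining days: (40 − 35) × $24,300 = $121,500
Accrued per-day damages: $281,050 + $121,500 = $402,550
Less amount previously paid: $402,550 − $102,520 = $300,030
Cap at $595,750: $300,030 is within the cap, no reduction.

$300,030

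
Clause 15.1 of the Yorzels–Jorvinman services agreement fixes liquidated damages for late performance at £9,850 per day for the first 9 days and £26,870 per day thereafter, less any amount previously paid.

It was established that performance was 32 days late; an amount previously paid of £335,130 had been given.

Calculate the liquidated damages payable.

First 9 days: 9 × £9,850 = £88,650
Remaining days: (32 − 9) × £26,870 = £618,010
Accrued per-day damages: £88,650 + £618,010 = £706,660
Less amount previously paid: £706,660 − £335,130 = £371,530

Liquidated damages: £371,530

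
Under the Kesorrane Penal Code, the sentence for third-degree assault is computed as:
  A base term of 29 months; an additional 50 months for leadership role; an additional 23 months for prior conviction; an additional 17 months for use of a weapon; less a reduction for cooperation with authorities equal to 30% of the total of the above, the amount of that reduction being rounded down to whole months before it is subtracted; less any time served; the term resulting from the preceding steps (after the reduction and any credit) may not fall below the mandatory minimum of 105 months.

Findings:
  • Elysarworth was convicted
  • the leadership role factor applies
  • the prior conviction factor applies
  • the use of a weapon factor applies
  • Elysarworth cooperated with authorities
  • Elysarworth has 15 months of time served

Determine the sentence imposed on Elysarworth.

105 months

Leadership role enhancement: +50 months
Prior conviction enhancement: +23 months
Use of a weapon enhancement: +17 months
Adjusted term: 29 months + 50 months + 23 months + 17 months = 119 months
Cooperation with authorities reduction: 30% of 119 months = 35 months (rounded down)
After reduction: 119 − 35 = 84 months
Less time served: 84 months − 15 months = 69 months
Minimum 105 months: 69 months is below the minimum → 105 months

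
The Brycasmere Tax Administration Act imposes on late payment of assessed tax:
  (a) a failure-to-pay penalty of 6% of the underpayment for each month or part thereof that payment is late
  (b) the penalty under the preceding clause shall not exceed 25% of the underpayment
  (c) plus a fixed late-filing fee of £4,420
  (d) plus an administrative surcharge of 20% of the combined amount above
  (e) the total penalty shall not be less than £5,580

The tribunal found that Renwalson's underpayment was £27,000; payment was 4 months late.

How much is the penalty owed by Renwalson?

Accrued rate: 6% × 4 = 24%, capped at 25% → 24%
Failure-to-pay penalty: 24% of £27,000 = £6,480
Penalty before surcharge: £6,480 + £4,420 = £10,900
Administrative surcharge: 20% of £10,900 = £2,180
Total penalty: £10,900 + £2,180 = £13,080
Minimum £5,580: £13,080 meets the minimum, no increase.

Penalty: £13,080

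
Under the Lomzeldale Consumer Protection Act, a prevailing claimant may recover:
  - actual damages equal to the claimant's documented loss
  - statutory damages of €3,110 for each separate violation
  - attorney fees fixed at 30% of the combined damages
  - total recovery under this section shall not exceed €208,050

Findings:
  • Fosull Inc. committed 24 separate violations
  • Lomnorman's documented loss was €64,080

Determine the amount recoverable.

€180,336

Statutory damages: 24 × €3,110 = €74,640
Combined damages: €64,080 + €74,640 = €138,720
Attorney fees: 30% of €138,720 = €41,616
Total before cap: €138,720 + €41,616 = €180,336
Cap at €208,050: €180,336 is within the cap, no reduction.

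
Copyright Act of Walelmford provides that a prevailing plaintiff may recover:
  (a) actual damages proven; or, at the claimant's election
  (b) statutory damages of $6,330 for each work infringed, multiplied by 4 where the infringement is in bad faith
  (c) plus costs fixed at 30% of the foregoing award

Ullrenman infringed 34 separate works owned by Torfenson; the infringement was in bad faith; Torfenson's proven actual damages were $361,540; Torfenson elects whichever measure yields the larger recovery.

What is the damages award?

$1,119,144

Statutory damages: 34 × $6,330 = $215,220
Multiplied by 4: 4 × $215,220 = $860,880
Greater of actual damages ($361,540) or enhanced statutory damages ($860,880): $860,880
Costs: 30% of $860,880 = $258,264
Award plus costs: $860,880 + $258,264 = $1,119,144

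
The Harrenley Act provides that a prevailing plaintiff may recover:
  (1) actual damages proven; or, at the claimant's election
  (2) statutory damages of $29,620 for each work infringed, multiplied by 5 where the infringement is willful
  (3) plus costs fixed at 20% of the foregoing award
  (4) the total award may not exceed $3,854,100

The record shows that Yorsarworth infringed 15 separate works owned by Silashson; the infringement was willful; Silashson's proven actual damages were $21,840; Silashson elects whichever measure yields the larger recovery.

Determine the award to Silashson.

Statutory damages: 15 × $29,620 = $444,300
Multiplied by 5: 5 × $444,300 = $2,221,500
Greater of actual damages ($21,840) or enhanced statutory damages ($2,221,500): $2,221,500
Costs: 20% of $2,221,500 = $444,300
Award plus costs: $2,221,500 + $444,300 = $2,665,800
Cap at $3,854,100: $2,665,800 is within the cap, no reduction.

$2,665,800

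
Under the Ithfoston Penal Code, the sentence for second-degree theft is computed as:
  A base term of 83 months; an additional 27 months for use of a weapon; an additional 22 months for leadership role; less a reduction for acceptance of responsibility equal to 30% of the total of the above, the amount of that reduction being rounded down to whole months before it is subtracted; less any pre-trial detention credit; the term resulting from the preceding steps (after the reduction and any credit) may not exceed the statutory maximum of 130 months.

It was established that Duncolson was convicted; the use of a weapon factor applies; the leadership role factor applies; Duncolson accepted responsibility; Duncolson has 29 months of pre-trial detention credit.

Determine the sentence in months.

64 months

Use of a weapon enhancement: +27 months
Leadership role enhancement: +22 months
Adjusted term: 83 months + 27 months + 22 months = 132 months
Acceptance of responsibility reduction: 30% of 132 months = 39 months (rounded down)
After reduction: 132 − 39 = 93 months
Less pre-trial detention credit: 93 months − 29 months = 64 months
Cap at 130 months: 64 months is within the cap, no reduction.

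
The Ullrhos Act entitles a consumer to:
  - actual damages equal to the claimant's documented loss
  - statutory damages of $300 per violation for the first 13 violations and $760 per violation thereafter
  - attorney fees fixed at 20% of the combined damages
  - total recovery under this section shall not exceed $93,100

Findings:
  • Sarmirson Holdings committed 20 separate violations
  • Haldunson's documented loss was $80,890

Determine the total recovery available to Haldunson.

First 13 violations: 13 × $300 = $3,900
Remaining violations: (20 − 13) × $760 = $5,320
Statutory damages: $3,900 + $5,320 = $9,220
Combined damages: $80,890 + $9,220 = $90,110
Attorney fees: 20% of $90,110 = $18,022
Total before cap: $90,110 + $18,022 = $108,132
Cap at $93,100: $108,132 exceeds the cap → $93,100

$93,100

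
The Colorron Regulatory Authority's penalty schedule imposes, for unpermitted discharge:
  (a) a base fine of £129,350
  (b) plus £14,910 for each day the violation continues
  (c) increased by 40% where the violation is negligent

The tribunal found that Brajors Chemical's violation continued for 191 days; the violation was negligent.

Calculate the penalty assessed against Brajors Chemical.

Per-day component: 191 × £14,910 = £2,847,810
Base plus per-day: £129,350 + £2,847,810 = £2,977,160
Enhancement: 40% of £2,977,160 = £1,190,864
Enhanced fine: £2,977,160 + £1,190,864 = £4,168,024

Civil penalty: £4,168,024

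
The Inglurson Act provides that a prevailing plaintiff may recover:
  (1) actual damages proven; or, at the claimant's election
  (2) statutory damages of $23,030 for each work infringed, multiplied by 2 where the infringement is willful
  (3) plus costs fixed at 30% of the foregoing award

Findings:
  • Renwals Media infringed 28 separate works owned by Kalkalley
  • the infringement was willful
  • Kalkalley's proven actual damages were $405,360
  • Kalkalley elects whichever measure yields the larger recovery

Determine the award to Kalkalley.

$1,676,584

Statutory damages: 28 × $23,030 = $644,840
Doubled: 2 × $644,840 = $1,289,680
Greater of actual damages ($405,360) or enhanced statutory damages ($1,289,680): $1,289,680
Costs: 30% of $1,289,680 = $386,904
Award plus costs: $1,289,680 + $386,904 = $1,676,584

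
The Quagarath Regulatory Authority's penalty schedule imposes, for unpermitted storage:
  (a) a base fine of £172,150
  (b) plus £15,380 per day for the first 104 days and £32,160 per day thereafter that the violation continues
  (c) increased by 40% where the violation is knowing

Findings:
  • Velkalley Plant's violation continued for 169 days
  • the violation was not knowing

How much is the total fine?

First 104 days: 104 × £15,380 = £1,599,520
Remaining days: (169 − 104) × £32,160 = £2,090,400
Per-day component: £1,599,520 + £2,090,400 = £3,689,920
Base plus per-day: £172,150 + £3,689,920 = £3,862,070
The violation was not knowing: no 40% increase.

Civil penalty: £3,862,070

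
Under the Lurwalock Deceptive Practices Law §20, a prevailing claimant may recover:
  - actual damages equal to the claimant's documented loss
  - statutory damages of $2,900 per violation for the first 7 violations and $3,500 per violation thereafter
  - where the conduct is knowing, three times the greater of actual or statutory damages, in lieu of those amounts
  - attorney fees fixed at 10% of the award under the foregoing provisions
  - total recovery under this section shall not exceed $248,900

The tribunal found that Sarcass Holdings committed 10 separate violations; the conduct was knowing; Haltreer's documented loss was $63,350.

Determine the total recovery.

First 7 violations: 7 × $2,900 = $20,300
Remaining violations: (10 − 7) × $3,500 = $10,500
Statutory damages: $20,300 + $10,500 = $30,800
Greater of actual damages ($63,350) or statutory damages ($30,800): $63,350
Trebled: 3 × $63,350 = $190,050
Attorney fees: 10% of $190,050 = $19,005
Total before cap: $190,050 + $19,005 = $209,055
Cap at $248,900: $209,055 is within the cap, no reduction.

$209,055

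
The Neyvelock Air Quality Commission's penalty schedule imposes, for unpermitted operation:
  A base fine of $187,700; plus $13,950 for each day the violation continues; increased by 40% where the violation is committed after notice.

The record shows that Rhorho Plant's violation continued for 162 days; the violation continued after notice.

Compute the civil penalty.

Per-day component: 162 × $13,950 = $2,259,900
Base plus per-day: $187,700 + $2,259,900 = $2,447,600
Enhancement: 40% of $2,447,600 = $979,040
Enhanced fine: $2,447,600 + $979,040 = $3,426,640

$3,426,640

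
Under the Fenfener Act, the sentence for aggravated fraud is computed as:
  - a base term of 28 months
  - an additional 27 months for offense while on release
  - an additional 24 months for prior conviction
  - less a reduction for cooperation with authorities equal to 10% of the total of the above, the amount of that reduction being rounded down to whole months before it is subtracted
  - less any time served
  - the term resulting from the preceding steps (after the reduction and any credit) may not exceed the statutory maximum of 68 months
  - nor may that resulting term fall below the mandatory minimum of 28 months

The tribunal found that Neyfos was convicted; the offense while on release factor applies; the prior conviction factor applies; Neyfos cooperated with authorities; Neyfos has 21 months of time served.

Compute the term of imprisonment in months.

Offense while on release enhancement: +27 months
Prior conviction enhancement: +24 months
Adjusted term: 28 months + 27 months + 24 months = 79 months
Cooperation with authorities reduction: 10% of 79 months = 7 months (rounded down)
After reduction: 79 − 7 = 72 months
Less time served: 72 months − 21 months = 51 months
Cap at 68 months: 51 months is within the cap, no reduction.
Minimum 28 months: 51 months meets the minimum, no increase.

51 months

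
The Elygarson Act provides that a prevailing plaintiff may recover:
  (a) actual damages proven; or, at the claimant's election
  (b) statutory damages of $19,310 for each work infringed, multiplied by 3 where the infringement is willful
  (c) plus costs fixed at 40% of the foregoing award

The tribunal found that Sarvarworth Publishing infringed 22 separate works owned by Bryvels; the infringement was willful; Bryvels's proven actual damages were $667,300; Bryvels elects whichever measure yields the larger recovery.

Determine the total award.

$1,784,244

Statutory damages: 22 × $19,310 = $424,820
Trebled: 3 × $424,820 = $1,274,460
Greater of actual damages ($667,300) or enhanced statutory damages ($1,274,460): $1,274,460
Costs: 40% of $1,274,460 = $509,784
Award plus costs: $1,274,460 + $509,784 = $1,784,244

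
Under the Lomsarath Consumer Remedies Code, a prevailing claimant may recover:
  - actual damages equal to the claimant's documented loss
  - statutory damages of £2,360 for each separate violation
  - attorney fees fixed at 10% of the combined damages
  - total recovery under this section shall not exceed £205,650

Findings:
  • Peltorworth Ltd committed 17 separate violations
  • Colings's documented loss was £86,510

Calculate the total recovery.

Total recovery: £139,293

Statutory damages: 17 × £2,360 = £40,120
Combined damages: £86,510 + £40,120 = £126,630
Attorney fees: 10% of £126,630 = £12,663
Total before cap: £126,630 + £12,663 = £139,293
Cap at £205,650: £139,293 is within the cap, no reduction.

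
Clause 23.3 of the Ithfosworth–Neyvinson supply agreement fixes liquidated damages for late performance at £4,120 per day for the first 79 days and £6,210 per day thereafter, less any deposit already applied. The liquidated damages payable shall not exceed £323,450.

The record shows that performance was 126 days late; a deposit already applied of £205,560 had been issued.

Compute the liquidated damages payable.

£323,450

First 79 days: 79 × £4,120 = £325,480
Remaining days: (126 − 79) × £6,210 = £291,870
Accrued per-day damages: £325,480 + £291,870 = £617,350
Less deposit already applied: £617,350 − £205,560 = £411,790
Cap at £323,450: £411,790 exceeds the cap → £323,450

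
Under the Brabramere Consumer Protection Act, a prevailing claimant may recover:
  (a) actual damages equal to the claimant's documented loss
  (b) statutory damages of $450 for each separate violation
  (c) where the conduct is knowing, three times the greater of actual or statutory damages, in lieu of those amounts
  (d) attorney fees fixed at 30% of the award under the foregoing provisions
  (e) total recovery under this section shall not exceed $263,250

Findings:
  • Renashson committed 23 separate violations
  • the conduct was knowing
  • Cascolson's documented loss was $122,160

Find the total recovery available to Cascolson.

$263,250

Statutory damages: 23 × $450 = $10,350
Greater of actual damages ($122,160) or statutory damages ($10,350): $122,160
Trebled: 3 × $122,160 = $366,480
Attorney fees: 30% of $366,480 = $109,944
Total before cap: $366,480 + $109,944 = $476,424
Cap at $263,250: $476,424 exceeds the cap → $263,250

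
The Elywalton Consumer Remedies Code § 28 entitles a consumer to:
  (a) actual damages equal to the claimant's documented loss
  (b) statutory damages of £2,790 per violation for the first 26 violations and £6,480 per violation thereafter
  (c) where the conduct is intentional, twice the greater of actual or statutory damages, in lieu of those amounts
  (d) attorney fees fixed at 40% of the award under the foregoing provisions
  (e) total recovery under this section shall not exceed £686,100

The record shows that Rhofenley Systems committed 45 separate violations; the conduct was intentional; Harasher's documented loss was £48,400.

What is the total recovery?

First 26 violations: 26 × £2,790 = £72,540
Remaining violations: (45 − 26) × £6,480 = £123,120
Statutory damages: £72,540 + £123,120 = £195,660
Greater of actual damages (£48,400) or statutory damages (£195,660): £195,660
Doubled: 2 × £195,660 = £391,320
Attorney fees: 40% of £391,320 = £156,528
Total before cap: £391,320 + £156,528 = £547,848
Cap at £686,100: £547,848 is within the cap, no reduction.

Total recovery: £547,848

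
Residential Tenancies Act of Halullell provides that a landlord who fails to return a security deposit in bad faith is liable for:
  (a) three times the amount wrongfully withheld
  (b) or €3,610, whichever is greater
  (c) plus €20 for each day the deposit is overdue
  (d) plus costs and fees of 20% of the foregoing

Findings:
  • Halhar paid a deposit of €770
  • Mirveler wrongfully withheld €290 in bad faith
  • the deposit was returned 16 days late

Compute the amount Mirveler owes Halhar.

€4,716

Trebled: 3 × €290 = €870
Minimum €3,610: €870 is below the minimum → €3,610
Late-return penalty: 16 × €20 = €320
Damages plus late penalty: €3,610 + €320 = €3,930
Costs and fees: 20% of €3,930 = €786
Total recovery: €3,930 + €786 = €4,716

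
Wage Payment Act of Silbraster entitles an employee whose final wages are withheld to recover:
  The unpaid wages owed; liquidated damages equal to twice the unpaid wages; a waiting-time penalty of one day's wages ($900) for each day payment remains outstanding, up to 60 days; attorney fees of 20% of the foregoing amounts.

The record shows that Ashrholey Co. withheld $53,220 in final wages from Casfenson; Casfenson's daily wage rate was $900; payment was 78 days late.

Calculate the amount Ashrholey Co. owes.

$256,392

Doubled: 2 × $53,220 = $106,440
Penalty days: min(78, 60) = 60
Waiting-time penalty: 60 × $900 = $54,000
Subtotal: $53,220 + $106,440 + $54,000 = $213,660
Attorney fees: 20% of $213,660 = $42,732
Total award: $213,660 + $42,732 = $256,392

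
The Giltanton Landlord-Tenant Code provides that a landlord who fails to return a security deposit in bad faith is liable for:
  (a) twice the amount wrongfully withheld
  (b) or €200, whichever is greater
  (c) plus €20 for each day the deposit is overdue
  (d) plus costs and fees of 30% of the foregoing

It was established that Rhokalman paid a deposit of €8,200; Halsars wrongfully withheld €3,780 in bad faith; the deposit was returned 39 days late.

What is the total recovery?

Doubled: 2 × €3,780 = €7,560
Minimum €200: €7,560 meets the minimum, no increase.
Late-return penalty: 39 × €20 = €780
Damages plus late penalty: €7,560 + €780 = €8,340
Costs and fees: 30% of €8,340 = €2,502
Total recovery: €8,340 + €2,502 = €10,842

€10,842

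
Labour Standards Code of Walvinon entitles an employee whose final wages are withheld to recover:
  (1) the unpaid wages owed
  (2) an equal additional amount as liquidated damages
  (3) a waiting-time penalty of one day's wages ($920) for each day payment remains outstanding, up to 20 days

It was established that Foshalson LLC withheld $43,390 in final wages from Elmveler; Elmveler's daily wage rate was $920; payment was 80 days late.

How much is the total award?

Total award: $105,180

Liquidated damages (equal amount): $43,390
Penalty days: min(80, 20) = 20
Waiting-time penalty: 20 × $920 = $18,400
Total award: $43,390 + $43,390 + $18,400 = $105,180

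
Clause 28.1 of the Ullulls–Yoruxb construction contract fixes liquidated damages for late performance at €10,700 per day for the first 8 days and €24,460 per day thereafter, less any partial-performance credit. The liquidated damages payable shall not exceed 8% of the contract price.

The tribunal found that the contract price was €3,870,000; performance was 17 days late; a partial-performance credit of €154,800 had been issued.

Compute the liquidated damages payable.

First 8 days: 8 × €10,700 = €85,600
Remaining days: (17 − 8) × €24,460 = €220,140
Accrued per-day damages: €85,600 + €220,140 = €305,740
Less partial-performance credit: €305,740 − €154,800 = €150,940
Cap: 8% of €3,870,000 = €309,600
Cap at €309,600: €150,940 is within the cap, no reduction.

€150,940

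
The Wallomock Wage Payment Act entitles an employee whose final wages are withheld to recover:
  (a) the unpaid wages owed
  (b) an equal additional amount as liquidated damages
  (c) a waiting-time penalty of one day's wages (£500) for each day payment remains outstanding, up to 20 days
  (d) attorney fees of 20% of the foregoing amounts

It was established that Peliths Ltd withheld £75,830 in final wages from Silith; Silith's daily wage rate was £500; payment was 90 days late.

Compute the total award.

£193,992

Liquidated damages (equal amount): £75,830
Penalty days: min(90, 20) = 20
Waiting-time penalty: 20 × £500 = £10,000
Subtotal: £75,830 + £75,830 + £10,000 = £161,660
Attorney fees: 20% of £161,660 = £32,332
Total award: £161,660 + £32,332 = £193,992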